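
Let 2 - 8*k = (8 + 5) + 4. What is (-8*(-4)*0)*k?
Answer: 0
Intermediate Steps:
k = -15/8 (k = ¼ - ((8 + 5) + 4)/8 = ¼ - (13 + 4)/8 = ¼ - ⅛*17 = ¼ - 17/8 = -15/8 ≈ -1.8750)
(-8*(-4)*0)*k = (-8*(-4)*0)*(-15/8) = (32*0)*(-15/8) = 0*(-15/8) = 0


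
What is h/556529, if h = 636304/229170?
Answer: 318152/63769875465 ≈ 4.9891e-6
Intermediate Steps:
h = 318152/114585 (h = 636304*(1/229170) = 318152/114585 ≈ 2.7766)
h/556529 = (318152/114585)/556529 = (318152/114585)*(1/556529) = 318152/63769875465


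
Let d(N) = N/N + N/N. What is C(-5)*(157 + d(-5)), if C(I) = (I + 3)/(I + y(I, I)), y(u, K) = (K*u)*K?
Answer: 159/65 ≈ 2.4462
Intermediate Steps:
y(u, K) = u*K²
C(I) = (3 + I)/(I + I³) (C(I) = (I + 3)/(I + I*I²) = (3 + I)/(I + I³))
d(N) = 2 (d(N) = 1 + 1 = 2)
C(-5)*(157 + d(-5)) = ((3 - 5)/(-5 + (-5)³))*(157 + 2) = (-2/(-5 - 125))*159 = (-2/(-130))*159 = -1/130*(-2)*159 = (1/65)*159 = 159/65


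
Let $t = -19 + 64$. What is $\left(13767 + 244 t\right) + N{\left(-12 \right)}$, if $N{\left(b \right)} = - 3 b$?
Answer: $24783$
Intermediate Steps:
$t = 45$
$\left(13767 + 244 t\right) + N{\left(-12 \right)} = \left(13767 + 244 \cdot 45\right) - -36 = \left(13767 + 10980\right) + 36 = 24747 + 36 = 24783$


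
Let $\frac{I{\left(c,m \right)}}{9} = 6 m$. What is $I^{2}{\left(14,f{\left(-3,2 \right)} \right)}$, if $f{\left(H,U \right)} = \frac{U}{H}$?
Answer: $1296$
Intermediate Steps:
$I{\left(c,m \right)} = 54 m$ ($I{\left(c,m \right)} = 9 \cdot 6 m = 54 m$)
$I^{2}{\left(14,f{\left(-3,2 \right)} \right)} = \left(54 \frac{2}{-3}\right)^{2} = \left(54 \cdot 2 \left(- \frac{1}{3}\right)\right)^{2} = \left(54 \left(- \frac{2}{3}\right)\right)^{2} = \left(-36\right)^{2} = 1296$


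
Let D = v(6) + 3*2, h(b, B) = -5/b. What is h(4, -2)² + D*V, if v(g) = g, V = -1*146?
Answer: -28007/16 ≈ -1750.4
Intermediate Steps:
V = -146
D = 12 (D = 6 + 3*2 = 6 + 6 = 12)
h(4, -2)² + D*V = (-5/4)² + 12*(-146) = (-5*¼)² - 1752 = (-5/4)² - 1752 = 25/16 - 1752 = -28007/16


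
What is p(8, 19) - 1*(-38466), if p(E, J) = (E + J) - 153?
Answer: 38340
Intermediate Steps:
p(E, J) = -153 + E + J
p(8, 19) - 1*(-38466) = (-153 + 8 + 19) - 1*(-38466) = -126 + 38466 = 38340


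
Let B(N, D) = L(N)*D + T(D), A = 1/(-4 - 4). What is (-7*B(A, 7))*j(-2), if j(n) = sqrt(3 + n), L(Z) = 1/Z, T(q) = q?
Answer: 343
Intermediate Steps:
A = -1/8 (A = 1/(-8) = -1/8 ≈ -0.12500)
B(N, D) = D + D/N (B(N, D) = D/N + D = D + D/N)
(-7*B(A, 7))*j(-2) = (-7*(7 + 7/(-1/8)))*sqrt(3 - 2) = (-7*(7 + 7*(-8)))*sqrt(1) = -7*(7 - 56)*1 = -7*(-49)*1 = 343*1 = 343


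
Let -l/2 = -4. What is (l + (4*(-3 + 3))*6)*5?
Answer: 40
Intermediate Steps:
l = 8 (l = -2*(-4) = 8)
(l + (4*(-3 + 3))*6)*5 = (8 + (4*(-3 + 3))*6)*5 = (8 + (4*0)*6)*5 = (8 + 0*6)*5 = (8 + 0)*5 = 8*5 = 40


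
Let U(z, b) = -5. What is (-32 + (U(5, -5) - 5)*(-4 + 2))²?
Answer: 144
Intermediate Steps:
(-32 + (U(5, -5) - 5)*(-4 + 2))² = (-32 + (-5 - 5)*(-4 + 2))² = (-32 - 10*(-2))² = (-32 + 20)² = (-12)² = 144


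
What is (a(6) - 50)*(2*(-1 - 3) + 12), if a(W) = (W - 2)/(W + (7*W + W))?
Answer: -5392/27 ≈ -199.70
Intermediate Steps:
a(W) = (-2 + W)/(9*W) (a(W) = (-2 + W)/(W + 8*W) = (-2 + W)/((9*W)) = (-2 + W)*(1/(9*W)) = (-2 + W)/(9*W))
(a(6) - 50)*(2*(-1 - 3) + 12) = ((1/9)*(-2 + 6)/6 - 50)*(2*(-1 - 3) + 12) = ((1/9)*(1/6)*4 - 50)*(2*(-4) + 12) = (2/27 - 50)*(-8 + 12) = -1348/27*4 = -5392/27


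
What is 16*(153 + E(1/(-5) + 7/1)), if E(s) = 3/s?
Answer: 41736/17 ≈ 2455.1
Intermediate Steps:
16*(153 + E(1/(-5) + 7/1)) = 16*(153 + 3/(1/(-5) + 7/1)) = 16*(153 + 3/(1*(-⅕) + 7*1)) = 16*(153 + 3/(-⅕ + 7)) = 16*(153 + 3/(34/5)) = 16*(153 + 3*(5/34)) = 16*(153 + 15/34) = 16*(5217/34) = 41736/17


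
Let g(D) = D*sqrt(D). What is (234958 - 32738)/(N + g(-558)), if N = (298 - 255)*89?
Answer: 773895940/188387041 + 338516280*I*sqrt(62)/188387041 ≈ 4.108 + 14.149*I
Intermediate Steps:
N = 3827 (N = 43*89 = 3827)
g(D) = D**(3/2)
(234958 - 32738)/(N + g(-558)) = (234958 - 32738)/(3827 + (-558)**(3/2)) = 202220/(3827 - 1674*I*sqrt(62))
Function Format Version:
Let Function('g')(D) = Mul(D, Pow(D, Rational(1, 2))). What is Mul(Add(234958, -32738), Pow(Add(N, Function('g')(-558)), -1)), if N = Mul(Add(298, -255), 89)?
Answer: Add(Rational(773895940, 188387041), Mul(Rational(338516280, 188387041), I, Pow(62, Rational(1, 2)))) ≈ Add(4.1080, Mul(14.149, I))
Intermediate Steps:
N = 3827 (N = Mul(43, 89) = 3827)
Function('g')(D) = Pow(D, Rational(3, 2))
Mul(Add(234958, -32738), Pow(Add(N, Function('g')(-558)), -1)) = Mul(Add(234958, -32738), Pow(Add(3827, Pow(-558, Rational(3, 2))), -1)) = Mul(202220, Pow(Add(3827, Mul(-1674, I, Pow(62, Rational(1, 2)))), -1))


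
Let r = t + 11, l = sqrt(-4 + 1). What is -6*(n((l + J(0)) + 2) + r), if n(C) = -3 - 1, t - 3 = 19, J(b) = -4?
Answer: -174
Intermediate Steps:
t = 22 (t = 3 + 19 = 22)
l = I*sqrt(3) (l = sqrt(-3) = I*sqrt(3) ≈ 1.732*I)
r = 33 (r = 22 + 11 = 33)
n(C) = -4
-6*(n((l + J(0)) + 2) + r) = -6*(-4 + 33) = -6*29 = -174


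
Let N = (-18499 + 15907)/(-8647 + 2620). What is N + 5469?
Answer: 10988085/2009 ≈ 5469.4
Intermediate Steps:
N = 864/2009 (N = -2592/(-6027) = -2592*(-1/6027) = 864/2009 ≈ 0.43006)
N + 5469 = 864/2009 + 5469 = 10988085/2009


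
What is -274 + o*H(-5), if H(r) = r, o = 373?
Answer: -2139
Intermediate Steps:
-274 + o*H(-5) = -274 + 373*(-5) = -274 - 1865 = -2139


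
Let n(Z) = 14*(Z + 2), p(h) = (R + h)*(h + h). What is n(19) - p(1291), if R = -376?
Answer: -2362236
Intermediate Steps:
p(h) = 2*h*(-376 + h) (p(h) = (-376 + h)*(h + h) = (-376 + h)*(2*h) = 2*h*(-376 + h))
n(Z) = 28 + 14*Z (n(Z) = 14*(2 + Z) = 28 + 14*Z)
n(19) - p(1291) = (28 + 14*19) - 2*1291*(-376 + 1291) = (28 + 266) - 2*1291*915 = 294 - 1*2362530 = 294 - 2362530 = -2362236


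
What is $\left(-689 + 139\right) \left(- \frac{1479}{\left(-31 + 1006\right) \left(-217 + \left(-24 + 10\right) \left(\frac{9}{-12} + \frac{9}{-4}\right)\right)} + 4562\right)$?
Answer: $- \frac{5708213346}{2275} \approx -2.5091 \cdot 10^{6}$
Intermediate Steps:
$\left(-689 + 139\right) \left(- \frac{1479}{\left(-31 + 1006\right) \left(-217 + \left(-24 + 10\right) \left(\frac{9}{-12} + \frac{9}{-4}\right)\right)} + 4562\right) = - 550 \left(- \frac{1479}{975 \left(-217 - 14 \left(9 \left(- \frac{1}{12}\right) + 9 \left(- \frac{1}{4}\right)\right)\right)} + 4562\right) = - 550 \left(- \frac{1479}{975 \left(-217 - 14 \left(- \frac{3}{4} - \frac{9}{4}\right)\right)} + 4562\right) = - 550 \left(- \frac{1479}{975 \left(-217 - -42\right)} + 4562\right) = - 550 \left(- \frac{1479}{975 \left(-217 + 42\right)} + 4562\right) = - 550 \left(- \frac{1479}{975 \left(-175\right)} + 4562\right) = - 550 \left(- \frac{1479}{-170625} + 4562\right) = - 550 \left(\left(-1479\right) \left(- \frac{1}{170625}\right) + 4562\right) = - 550 \left(\frac{493}{56875} + 4562\right) = \left(-550\right) \frac{259464243}{56875} = - \frac{5708213346}{2275}$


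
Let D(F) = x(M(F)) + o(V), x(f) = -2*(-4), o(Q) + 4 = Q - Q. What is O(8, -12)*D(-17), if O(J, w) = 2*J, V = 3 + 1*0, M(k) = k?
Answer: 64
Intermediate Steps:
V = 3 (V = 3 + 0 = 3)
o(Q) = -4 (o(Q) = -4 + (Q - Q) = -4 + 0 = -4)
x(f) = 8
D(F) = 4 (D(F) = 8 - 4 = 4)
O(8, -12)*D(-17) = (2*8)*4 = 16*4 = 64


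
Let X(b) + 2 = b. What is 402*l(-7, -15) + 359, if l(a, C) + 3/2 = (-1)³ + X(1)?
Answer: -1048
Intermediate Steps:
X(b) = -2 + b
l(a, C) = -7/2 (l(a, C) = -3/2 + ((-1)³ + (-2 + 1)) = -3/2 + (-1 - 1) = -3/2 - 2 = -7/2)
402*l(-7, -15) + 359 = 402*(-7/2) + 359 = -1407 + 359 = -1048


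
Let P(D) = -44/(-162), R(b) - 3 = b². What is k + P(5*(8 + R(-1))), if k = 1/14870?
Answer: 327221/1204470 ≈ 0.27167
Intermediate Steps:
R(b) = 3 + b²
k = 1/14870 ≈ 6.7250e-5
P(D) = 22/81 (P(D) = -44*(-1/162) = 22/81)
k + P(5*(8 + R(-1))) = 1/14870 + 22/81 = 327221/1204470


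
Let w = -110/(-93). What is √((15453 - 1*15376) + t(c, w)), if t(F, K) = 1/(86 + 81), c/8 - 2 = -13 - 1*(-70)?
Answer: 2*√536905/167 ≈ 8.7753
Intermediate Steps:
c = 472 (c = 16 + 8*(-13 - 1*(-70)) = 16 + 8*(-13 + 70) = 16 + 8*57 = 16 + 456 = 472)
w = 110/93 (w = -110*(-1/93) = 110/93 ≈ 1.1828)
t(F, K) = 1/167
√((15453 - 1*15376) + t(c, w)) = √((15453 - 1*15376) + 1/167) = √((15453 - 15376) + 1/167) = √(77 + 1/167) = √(12860/167) = 2*√536905/167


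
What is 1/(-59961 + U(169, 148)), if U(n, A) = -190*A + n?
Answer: -1/87912 ≈ -1.1375e-5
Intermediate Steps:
U(n, A) = n - 190*A
1/(-59961 + U(169, 148)) = 1/(-59961 + (169 - 190*148)) = 1/(-59961 + (169 - 28120)) = 1/(-59961 - 27951) = 1/(-87912) = -1/87912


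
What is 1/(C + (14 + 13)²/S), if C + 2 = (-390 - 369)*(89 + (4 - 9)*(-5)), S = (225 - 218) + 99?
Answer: -106/9171239 ≈ -1.1558e-5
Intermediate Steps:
S = 106 (S = 7 + 99 = 106)
C = -86528 (C = -2 + (-390 - 369)*(89 + (4 - 9)*(-5)) = -2 - 759*(89 - 5*(-5)) = -2 - 759*(89 + 25) = -2 - 759*114 = -2 - 86526 = -86528)
1/(C + (14 + 13)²/S) = 1/(-86528 + (14 + 13)²/106) = 1/(-86528 + 27²*(1/106)) = 1/(-86528 + 729*(1/106)) = 1/(-86528 + 729/106) = 1/(-9171239/106) = -106/9171239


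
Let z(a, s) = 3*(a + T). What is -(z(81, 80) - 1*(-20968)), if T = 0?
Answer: -21211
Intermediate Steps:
z(a, s) = 3*a (z(a, s) = 3*(a + 0) = 3*a)
-(z(81, 80) - 1*(-20968)) = -(3*81 - 1*(-20968)) = -(243 + 20968) = -1*21211 = -21211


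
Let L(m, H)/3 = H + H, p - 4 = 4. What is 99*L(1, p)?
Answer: 4752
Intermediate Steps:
p = 8 (p = 4 + 4 = 8)
L(m, H) = 6*H (L(m, H) = 3*(H + H) = 3*(2*H) = 6*H)
99*L(1, p) = 99*(6*8) = 99*48 = 4752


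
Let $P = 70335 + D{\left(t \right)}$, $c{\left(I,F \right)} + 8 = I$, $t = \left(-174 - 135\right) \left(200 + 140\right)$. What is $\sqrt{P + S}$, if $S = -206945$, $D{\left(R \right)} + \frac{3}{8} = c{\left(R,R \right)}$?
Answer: $\frac{i \sqrt{3866854}}{4} \approx 491.61 i$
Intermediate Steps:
$t = -105060$ ($t = \left(-309\right) 340 = -105060$)
$c{\left(I,F \right)} = -8 + I$
$D{\left(R \right)} = - \frac{67}{8} + R$ ($D{\left(R \right)} = - \frac{3}{8} + \left(-8 + R\right) = - \frac{67}{8} + R$)
$P = - \frac{277867}{8}$ ($P = 70335 - \frac{840547}{8} = - \frac{277867}{8} \approx -34733.0$)
$\sqrt{P + S} = \sqrt{- \frac{277867}{8} - 206945} = \sqrt{- \frac{1933427}{8}} = \frac{i \sqrt{3866854}}{4}$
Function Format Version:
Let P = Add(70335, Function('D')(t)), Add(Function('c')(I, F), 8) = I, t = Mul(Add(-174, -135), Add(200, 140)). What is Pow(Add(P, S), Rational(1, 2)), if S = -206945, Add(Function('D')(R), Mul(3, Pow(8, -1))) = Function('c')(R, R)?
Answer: Mul(Rational(1, 4), I, Pow(3866854, Rational(1, 2))) ≈ Mul(491.61, I)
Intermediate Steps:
t = -105060 (t = Mul(-309, 340) = -105060)
Function('c')(I, F) = Add(-8, I)
Function('D')(R) = Add(Rational(-67, 8), R) (Function('D')(R) = Add(Rational(-3, 8), Add(-8, R)) = Add(Rational(-67, 8), R))
P = Rational(-277867, 8) (P = Add(70335, Add(Rational(-67, 8), -105060)) = Add(70335, Rational(-840547, 8)) = Rational(-277867, 8) ≈ -34733.)
Pow(Add(P, S), Rational(1, 2)) = Pow(Add(Rational(-277867, 8), -206945), Rational(1, 2)) = Pow(Rational(-1933427, 8), Rational(1, 2)) = Mul(Rational(1, 4), I, Pow(3866854, Rational(1, 2)))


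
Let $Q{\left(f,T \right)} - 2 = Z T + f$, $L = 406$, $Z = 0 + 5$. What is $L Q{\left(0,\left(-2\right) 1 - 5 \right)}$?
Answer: $-13398$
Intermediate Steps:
$Z = 5$
$Q{\left(f,T \right)} = 2 + f + 5 T$ ($Q{\left(f,T \right)} = 2 + \left(5 T + f\right) = 2 + \left(f + 5 T\right) = 2 + f + 5 T$)
$L Q{\left(0,\left(-2\right) 1 - 5 \right)} = 406 \left(2 + 0 + 5 \left(\left(-2\right) 1 - 5\right)\right) = 406 \left(2 + 0 + 5 \left(-2 - 5\right)\right) = 406 \left(2 + 0 + 5 \left(-7\right)\right) = 406 \left(2 + 0 - 35\right) = 406 \left(-33\right) = -13398$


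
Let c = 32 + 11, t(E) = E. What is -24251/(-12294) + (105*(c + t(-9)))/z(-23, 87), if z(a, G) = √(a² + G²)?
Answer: 24251/12294 + 1785*√8098/4049 ≈ 41.644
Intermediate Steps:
c = 43
z(a, G) = √(G² + a²)
-24251/(-12294) + (105*(c + t(-9)))/z(-23, 87) = -24251/(-12294) + (105*(43 - 9))/(√(87² + (-23)²)) = -24251*(-1/12294) + (105*34)/(√(7569 + 529)) = 24251/12294 + 3570/(√8098) = 24251/12294 + 3570*(√8098/8098) = 24251/12294 + 1785*√8098/4049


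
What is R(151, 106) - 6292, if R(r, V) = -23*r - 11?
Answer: -9776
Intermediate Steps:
R(r, V) = -11 - 23*r
R(151, 106) - 6292 = (-11 - 23*151) - 6292 = (-11 - 3473) - 6292 = -3484 - 6292 = -9776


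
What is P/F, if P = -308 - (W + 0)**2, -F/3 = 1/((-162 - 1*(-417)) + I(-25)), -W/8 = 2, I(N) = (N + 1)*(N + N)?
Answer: 273540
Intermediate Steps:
I(N) = 2*N*(1 + N) (I(N) = (1 + N)*(2*N) = 2*N*(1 + N))
W = -16 (W = -8*2 = -16)
F = -1/485 (F = -3/((-162 - 1*(-417)) + 2*(-25)*(1 - 25)) = -3/((-162 + 417) + 2*(-25)*(-24)) = -3/(255 + 1200) = -3/1455 = -3*1/1455 = -1/485 ≈ -0.0020619)
P = -564 (P = -308 - (-16 + 0)**2 = -308 - 1*(-16)**2 = -308 - 1*256 = -308 - 256 = -564)
P/F = -564/(-1/485) = -564*(-485) = 273540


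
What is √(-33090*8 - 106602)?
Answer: 21*I*√842 ≈ 609.36*I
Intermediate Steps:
√(-33090*8 - 106602) = √(-264720 - 106602) = √(-371322) = 21*I*√842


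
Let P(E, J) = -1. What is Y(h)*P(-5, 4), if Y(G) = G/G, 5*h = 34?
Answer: -1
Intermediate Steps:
h = 34/5 (h = (⅕)*34 = 34/5 ≈ 6.8000)
Y(G) = 1
Y(h)*P(-5, 4) = 1*(-1) = -1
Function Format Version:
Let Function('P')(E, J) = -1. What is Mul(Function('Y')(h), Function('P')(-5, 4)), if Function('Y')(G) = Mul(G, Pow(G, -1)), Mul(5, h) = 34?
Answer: -1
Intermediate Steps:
h = Rational(34, 5) (h = Mul(Rational(1, 5), 34) = Rational(34, 5) ≈ 6.8000)
Function('Y')(G) = 1
Mul(Function('Y')(h), Function('P')(-5, 4)) = Mul(1, -1) = -1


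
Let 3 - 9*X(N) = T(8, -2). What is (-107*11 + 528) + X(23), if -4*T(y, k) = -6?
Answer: -3893/6 ≈ -648.83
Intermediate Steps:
T(y, k) = 3/2 (T(y, k) = -¼*(-6) = 3/2)
X(N) = ⅙ (X(N) = ⅓ - ⅑*3/2 = ⅓ - ⅙ = ⅙)
(-107*11 + 528) + X(23) = (-107*11 + 528) + ⅙ = (-1177 + 528) + ⅙ = -649 + ⅙ = -3893/6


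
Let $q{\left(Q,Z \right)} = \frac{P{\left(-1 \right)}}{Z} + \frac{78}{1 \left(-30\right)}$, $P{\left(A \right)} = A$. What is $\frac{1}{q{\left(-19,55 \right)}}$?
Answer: $- \frac{55}{144} \approx -0.38194$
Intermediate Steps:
$q{\left(Q,Z \right)} = - \frac{13}{5} - \frac{1}{Z}$ ($q{\left(Q,Z \right)} = - \frac{1}{Z} + \frac{78}{1 \left(-30\right)} = - \frac{1}{Z} + \frac{78}{-30} = - \frac{1}{Z} + 78 \left(- \frac{1}{30}\right) = - \frac{1}{Z} - \frac{13}{5} = - \frac{13}{5} - \frac{1}{Z}$)
$\frac{1}{q{\left(-19,55 \right)}} = \frac{1}{- \frac{13}{5} - \frac{1}{55}} = \frac{1}{- \frac{144}{55}} = - \frac{55}{144}$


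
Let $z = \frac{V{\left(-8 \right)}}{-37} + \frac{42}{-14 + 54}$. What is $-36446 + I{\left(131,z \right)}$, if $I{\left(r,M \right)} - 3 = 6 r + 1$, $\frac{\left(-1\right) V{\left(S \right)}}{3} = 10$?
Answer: $-35656$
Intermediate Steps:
$V{\left(S \right)} = -30$ ($V{\left(S \right)} = \left(-3\right) 10 = -30$)
$z = \frac{1377}{740}$ ($z = - \frac{30}{-37} + \frac{42}{-14 + 54} = \left(-30\right) \left(- \frac{1}{37}\right) + \frac{42}{40} = \frac{30}{37} + 42 \cdot \frac{1}{40} = \frac{30}{37} + \frac{21}{20} = \frac{1377}{740} \approx 1.8608$)
$I{\left(r,M \right)} = 4 + 6 r$ ($I{\left(r,M \right)} = 3 + \left(6 r + 1\right) = 3 + \left(1 + 6 r\right) = 4 + 6 r$)
$-36446 + I{\left(131,z \right)} = -36446 + \left(4 + 6 \cdot 131\right) = -36446 + \left(4 + 786\right) = -36446 + 790 = -35656$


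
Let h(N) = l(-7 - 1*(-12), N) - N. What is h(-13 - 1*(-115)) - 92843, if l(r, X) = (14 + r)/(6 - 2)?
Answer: -371761/4 ≈ -92940.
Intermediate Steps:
l(r, X) = 7/2 + r/4 (l(r, X) = (14 + r)/4 = (14 + r)*(1/4) = 7/2 + r/4)
h(N) = 19/4 - N (h(N) = (7/2 + (-7 - 1*(-12))/4) - N = (7/2 + (-7 + 12)/4) - N = (7/2 + (1/4)*5) - N = (7/2 + 5/4) - N = 19/4 - N)
h(-13 - 1*(-115)) - 92843 = (19/4 - (-13 - 1*(-115))) - 92843 = (19/4 - (-13 + 115)) - 92843 = (19/4 - 1*102) - 92843 = (19/4 - 102) - 92843 = -389/4 - 92843 = -371761/4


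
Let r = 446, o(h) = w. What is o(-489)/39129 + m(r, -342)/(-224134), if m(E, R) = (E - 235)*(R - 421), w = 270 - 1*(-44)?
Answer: 6369873173/8770139286 ≈ 0.72631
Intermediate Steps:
w = 314 (w = 270 + 44 = 314)
o(h) = 314
m(E, R) = (-421 + R)*(-235 + E) (m(E, R) = (-235 + E)*(-421 + R) = (-421 + R)*(-235 + E))
o(-489)/39129 + m(r, -342)/(-224134) = 314/39129 + (98935 - 421*446 - 235*(-342) + 446*(-342))/(-224134) = 314*(1/39129) + (98935 - 187766 + 80370 - 152532)*(-1/224134) = 314/39129 - 160993*(-1/224134) = 314/39129 + 160993/224134 = 6369873173/8770139286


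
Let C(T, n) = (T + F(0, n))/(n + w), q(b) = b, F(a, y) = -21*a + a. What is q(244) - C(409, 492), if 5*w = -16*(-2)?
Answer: 606003/2492 ≈ 243.18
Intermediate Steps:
F(a, y) = -20*a
w = 32/5 (w = (-16*(-2))/5 = (⅕)*32 = 32/5 ≈ 6.4000)
C(T, n) = T/(32/5 + n) (C(T, n) = (T - 20*0)/(n + 32/5) = (T + 0)/(32/5 + n) = T/(32/5 + n))
q(244) - C(409, 492) = 244 - 5*409/(32 + 5*492) = 244 - 5*409/(32 + 2460) = 244 - 5*409/2492 = 244 - 1*2045/2492 = 244 - 2045/2492 = 606003/2492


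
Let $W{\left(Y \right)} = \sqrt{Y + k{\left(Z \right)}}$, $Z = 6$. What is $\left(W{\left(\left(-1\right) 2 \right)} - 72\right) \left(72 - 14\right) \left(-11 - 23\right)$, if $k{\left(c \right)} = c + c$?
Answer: $141984 - 1972 \sqrt{10} \approx 1.3575 \cdot 10^{5}$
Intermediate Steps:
$k{\left(c \right)} = 2 c$
$W{\left(Y \right)} = \sqrt{12 + Y}$ ($W{\left(Y \right)} = \sqrt{Y + 2 \cdot 6} = \sqrt{Y + 12} = \sqrt{12 + Y}$)
$\left(W{\left(\left(-1\right) 2 \right)} - 72\right) \left(72 - 14\right) \left(-11 - 23\right) = \left(\sqrt{12 - 2} - 72\right) \left(72 - 14\right) \left(-11 - 23\right) = \left(\sqrt{12 - 2} - 72\right) 58 \left(-34\right) = \left(\sqrt{10} - 72\right) \left(-1972\right) = \left(-72 + \sqrt{10}\right) \left(-1972\right) = 141984 - 1972 \sqrt{10}$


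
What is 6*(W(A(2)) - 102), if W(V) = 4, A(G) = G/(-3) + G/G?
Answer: -588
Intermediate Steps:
A(G) = 1 - G/3 (A(G) = G*(-⅓) + 1 = -G/3 + 1 = 1 - G/3)
6*(W(A(2)) - 102) = 6*(4 - 102) = 6*(-98) = -588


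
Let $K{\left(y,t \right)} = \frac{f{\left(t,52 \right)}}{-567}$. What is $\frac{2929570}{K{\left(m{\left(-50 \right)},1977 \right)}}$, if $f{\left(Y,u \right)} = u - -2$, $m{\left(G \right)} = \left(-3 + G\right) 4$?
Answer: $-30760485$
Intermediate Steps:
$m{\left(G \right)} = -12 + 4 G$
$f{\left(Y,u \right)} = 2 + u$ ($f{\left(Y,u \right)} = u + 2 = 2 + u$)
$K{\left(y,t \right)} = - \frac{2}{21}$ ($K{\left(y,t \right)} = \frac{2 + 52}{-567} = 54 \left(- \frac{1}{567}\right) = - \frac{2}{21}$)
$\frac{2929570}{K{\left(m{\left(-50 \right)},1977 \right)}} = \frac{2929570}{- \frac{2}{21}} = 2929570 \left(- \frac{21}{2}\right) = -30760485$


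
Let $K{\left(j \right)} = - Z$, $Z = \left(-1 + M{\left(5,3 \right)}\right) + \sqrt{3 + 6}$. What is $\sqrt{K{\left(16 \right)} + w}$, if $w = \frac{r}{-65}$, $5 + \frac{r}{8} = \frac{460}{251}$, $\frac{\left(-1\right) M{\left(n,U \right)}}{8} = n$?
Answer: $\frac{\sqrt{408742958}}{3263} \approx 6.196$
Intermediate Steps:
$M{\left(n,U \right)} = - 8 n$
$r = - \frac{6360}{251}$ ($r = -40 + 8 \cdot \frac{460}{251} = -40 + \frac{3680}{251} = - \frac{6360}{251} \approx -25.339$)
$Z = -38$ ($Z = \left(-1 - 40\right) + \sqrt{3 + 6} = \left(-1 - 40\right) + \sqrt{9} = -41 + 3 = -38$)
$K{\left(j \right)} = 38$ ($K{\left(j \right)} = \left(-1\right) \left(-38\right) = 38$)
$w = \frac{1272}{3263}$ ($w = - \frac{6360}{251 \left(-65\right)} = \left(- \frac{6360}{251}\right) \left(- \frac{1}{65}\right) = \frac{1272}{3263} \approx 0.38983$)
$\sqrt{K{\left(16 \right)} + w} = \sqrt{38 + \frac{1272}{3263}} = \sqrt{\frac{125266}{3263}} = \frac{\sqrt{408742958}}{3263}$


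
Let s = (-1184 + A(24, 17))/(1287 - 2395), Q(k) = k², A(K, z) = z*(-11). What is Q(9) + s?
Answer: 91119/1108 ≈ 82.237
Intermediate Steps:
A(K, z) = -11*z
s = 1371/1108 (s = (-1184 - 11*17)/(1287 - 2395) = (-1184 - 187)/(-1108) = -1371*(-1/1108) = 1371/1108 ≈ 1.2374)
Q(9) + s = 9² + 1371/1108 = 81 + 1371/1108 = 91119/1108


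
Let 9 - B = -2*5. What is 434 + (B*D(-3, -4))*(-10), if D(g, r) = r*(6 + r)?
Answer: 1954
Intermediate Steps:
B = 19 (B = 9 - (-2)*5 = 9 - 1*(-10) = 9 + 10 = 19)
434 + (B*D(-3, -4))*(-10) = 434 + (19*(-4*(6 - 4)))*(-10) = 434 + (19*(-4*2))*(-10) = 434 + (19*(-8))*(-10) = 434 - 152*(-10) = 434 + 1520 = 1954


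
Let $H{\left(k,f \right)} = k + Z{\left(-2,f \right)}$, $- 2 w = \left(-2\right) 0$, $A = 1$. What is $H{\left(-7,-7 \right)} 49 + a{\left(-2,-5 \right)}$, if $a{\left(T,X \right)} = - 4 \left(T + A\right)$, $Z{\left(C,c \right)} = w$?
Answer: $-339$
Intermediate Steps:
$w = 0$ ($w = - \frac{\left(-2\right) 0}{2} = \left(- \frac{1}{2}\right) 0 = 0$)
$Z{\left(C,c \right)} = 0$
$a{\left(T,X \right)} = -4 - 4 T$ ($a{\left(T,X \right)} = - 4 \left(T + 1\right) = - 4 \left(1 + T\right) = -4 - 4 T$)
$H{\left(k,f \right)} = k$ ($H{\left(k,f \right)} = k + 0 = k$)
$H{\left(-7,-7 \right)} 49 + a{\left(-2,-5 \right)} = \left(-7\right) 49 - -4 = -343 + \left(-4 + 8\right) = -343 + 4 = -339$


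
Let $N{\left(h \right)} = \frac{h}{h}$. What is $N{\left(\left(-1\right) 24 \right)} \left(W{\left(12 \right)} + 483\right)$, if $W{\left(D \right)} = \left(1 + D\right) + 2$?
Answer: $498$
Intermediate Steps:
$W{\left(D \right)} = 3 + D$
$N{\left(h \right)} = 1$
$N{\left(\left(-1\right) 24 \right)} \left(W{\left(12 \right)} + 483\right) = 1 \left(\left(3 + 12\right) + 483\right) = 1 \left(15 + 483\right) = 1 \cdot 498 = 498$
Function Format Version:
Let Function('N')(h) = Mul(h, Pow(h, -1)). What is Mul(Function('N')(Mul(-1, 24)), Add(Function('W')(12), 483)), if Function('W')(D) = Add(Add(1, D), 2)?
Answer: 498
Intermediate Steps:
Function('W')(D) = Add(3, D)
Function('N')(h) = 1
Mul(Function('N')(Mul(-1, 24)), Add(Function('W')(12), 483)) = Mul(1, Add(Add(3, 12), 483)) = Mul(1, Add(15, 483)) = Mul(1, 498) = 498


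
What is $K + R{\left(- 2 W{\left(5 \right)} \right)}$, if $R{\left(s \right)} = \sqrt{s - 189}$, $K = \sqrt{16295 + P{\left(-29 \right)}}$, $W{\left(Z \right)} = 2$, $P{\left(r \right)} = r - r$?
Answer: $\sqrt{16295} + i \sqrt{193} \approx 127.65 + 13.892 i$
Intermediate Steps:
$P{\left(r \right)} = 0$
$K = \sqrt{16295}$ ($K = \sqrt{16295 + 0} = \sqrt{16295} \approx 127.65$)
$R{\left(s \right)} = \sqrt{-189 + s}$
$K + R{\left(- 2 W{\left(5 \right)} \right)} = \sqrt{16295} + \sqrt{-189 - 4} = \sqrt{16295} + \sqrt{-193} = \sqrt{16295} + i \sqrt{193}$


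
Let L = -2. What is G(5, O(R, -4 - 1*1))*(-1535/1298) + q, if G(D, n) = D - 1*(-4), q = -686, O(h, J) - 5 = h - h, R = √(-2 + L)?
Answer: -904243/1298 ≈ -696.64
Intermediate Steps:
R = 2*I (R = √(-2 - 2) = √(-4) = 2*I ≈ 2.0*I)
O(h, J) = 5 (O(h, J) = 5 + (h - h) = 5 + 0 = 5)
G(D, n) = 4 + D (G(D, n) = D + 4 = 4 + D)
G(5, O(R, -4 - 1*1))*(-1535/1298) + q = (4 + 5)*(-1535/1298) - 686 = 9*(-1535*1/1298) - 686 = 9*(-1535/1298) - 686 = -13815/1298 - 686 = -904243/1298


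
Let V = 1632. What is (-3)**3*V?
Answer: -44064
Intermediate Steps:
(-3)**3*V = (-3)**3*1632 = -27*1632 = -44064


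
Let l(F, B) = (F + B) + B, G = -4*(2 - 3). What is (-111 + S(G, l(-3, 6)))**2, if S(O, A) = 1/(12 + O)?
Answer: 3150625/256 ≈ 12307.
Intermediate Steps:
G = 4 (G = -4*(-1) = 4)
l(F, B) = F + 2*B (l(F, B) = (B + F) + B = F + 2*B)
(-111 + S(G, l(-3, 6)))**2 = (-111 + 1/(12 + 4))**2 = (-111 + 1/16)**2 = (-1775/16)**2 = 3150625/256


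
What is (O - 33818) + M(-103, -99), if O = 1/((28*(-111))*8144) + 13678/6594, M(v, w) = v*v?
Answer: -30740773033055/1324637888 ≈ -23207.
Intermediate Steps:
M(v, w) = v²
O = 2747709537/1324637888 (O = (1/8144)/(-3108) + 13678*(1/6594) = -1/3108*1/8144 + 977/471 = -1/25311552 + 977/471 = 2747709537/1324637888 ≈ 2.0743)
(O - 33818) + M(-103, -99) = (2747709537/1324637888 - 33818) + (-103)² = -44793856386847/1324637888 + 10609 = -30740773033055/1324637888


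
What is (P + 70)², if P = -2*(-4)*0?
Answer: 4900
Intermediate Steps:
P = 0 (P = 8*0 = 0)
(P + 70)² = (0 + 70)² = 70² = 4900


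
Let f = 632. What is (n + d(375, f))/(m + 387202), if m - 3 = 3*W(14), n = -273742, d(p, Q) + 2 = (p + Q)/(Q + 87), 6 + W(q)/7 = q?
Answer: -196820929/278521187 ≈ -0.70666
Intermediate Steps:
W(q) = -42 + 7*q
d(p, Q) = -2 + (Q + p)/(87 + Q) (d(p, Q) = -2 + (p + Q)/(Q + 87) = -2 + (Q + p)/(87 + Q))
m = 171 (m = 3 + 3*(-42 + 7*14) = 3 + 3*(-42 + 98) = 3 + 3*56 = 3 + 168 = 171)
(n + d(375, f))/(m + 387202) = (-273742 + (-174 + 375 - 1*632)/(87 + 632))/(171 + 387202) = (-273742 + (-174 + 375 - 632)/719)/387373 = (-273742 + (1/719)*(-431))*(1/387373) = (-273742 - 431/719)*(1/387373) = -196820929/719*1/387373 = -196820929/278521187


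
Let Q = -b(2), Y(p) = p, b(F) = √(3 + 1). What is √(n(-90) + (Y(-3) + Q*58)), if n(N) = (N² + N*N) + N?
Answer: √15991 ≈ 126.46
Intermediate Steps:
b(F) = 2 (b(F) = √4 = 2)
n(N) = N + 2*N² (n(N) = (N² + N²) + N = 2*N² + N = N + 2*N²)
Q = -2 (Q = -1*2 = -2)
√(n(-90) + (Y(-3) + Q*58)) = √(-90*(1 + 2*(-90)) + (-3 - 2*58)) = √(-90*(1 - 180) + (-3 - 116)) = √(-90*(-179) - 119) = √(16110 - 119) = √15991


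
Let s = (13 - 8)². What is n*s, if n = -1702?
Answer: -42550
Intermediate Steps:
s = 25 (s = 5² = 25)
n*s = -1702*25 = -42550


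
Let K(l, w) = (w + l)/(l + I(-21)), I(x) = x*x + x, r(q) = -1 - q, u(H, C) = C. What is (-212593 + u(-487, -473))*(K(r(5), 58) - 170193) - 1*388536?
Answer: 834024308122/23 ≈ 3.6262e+10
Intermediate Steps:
I(x) = x + x² (I(x) = x² + x = x + x²)
K(l, w) = (l + w)/(420 + l) (K(l, w) = (w + l)/(l - 21*(1 - 21)) = (l + w)/(l - 21*(-20)) = (l + w)/(l + 420) = (l + w)/(420 + l))
(-212593 + u(-487, -473))*(K(r(5), 58) - 170193) - 1*388536 = (-212593 - 473)*(((-1 - 1*5) + 58)/(420 + (-1 - 1*5)) - 170193) - 1*388536 = -213066*(((-1 - 5) + 58)/(420 + (-1 - 5)) - 170193) - 388536 = -213066*((-6 + 58)/(420 - 6) - 170193) - 388536 = -213066*(52/414 - 170193) - 388536 = -213066*((1/414)*52 - 170193) - 388536 = -213066*(26/207 - 170193) - 388536 = -213066*(-35229925/207) - 388536 = 834033244450/23 - 388536 = 834024308122/23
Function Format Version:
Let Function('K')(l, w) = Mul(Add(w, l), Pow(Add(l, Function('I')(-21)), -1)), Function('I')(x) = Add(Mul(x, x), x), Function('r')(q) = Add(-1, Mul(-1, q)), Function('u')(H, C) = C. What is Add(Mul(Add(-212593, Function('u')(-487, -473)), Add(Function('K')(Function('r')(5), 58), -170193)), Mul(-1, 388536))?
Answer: Rational(834024308122, 23) ≈ 3.6262e+10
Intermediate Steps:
Function('I')(x) = Add(x, Pow(x, 2)) (Function('I')(x) = Add(Pow(x, 2), x) = Add(x, Pow(x, 2)))
Function('K')(l, w) = Mul(Pow(Add(420, l), -1), Add(l, w)) (Function('K')(l, w) = Mul(Add(w, l), Pow(Add(l, Mul(-21, Add(1, -21))), -1)) = Mul(Add(l, w), Pow(Add(l, Mul(-21, -20)), -1)) = Mul(Add(l, w), Pow(Add(l, 420), -1)) = Mul(Add(l, w), Pow(Add(420, l), -1)) = Mul(Pow(Add(420, l), -1), Add(l, w)))
Add(Mul(Add(-212593, Function('u')(-487, -473)), Add(Function('K')(Function('r')(5), 58), -170193)), Mul(-1, 388536)) = Add(Mul(Add(-212593, -473), Add(Mul(Pow(Add(420, Add(-1, Mul(-1, 5))), -1), Add(Add(-1, Mul(-1, 5)), 58)), -170193)), Mul(-1, 388536)) = Add(Mul(-213066, Add(Mul(Pow(Add(420, Add(-1, -5)), -1), Add(Add(-1, -5), 58)), -170193)), -388536) = Add(Mul(-213066, Add(Mul(Pow(Add(420, -6), -1), Add(-6, 58)), -170193)), -388536) = Add(Mul(-213066, Add(Mul(Pow(414, -1), 52), -170193)), -388536) = Add(Mul(-213066, Add(Mul(Rational(1, 414), 52), -170193)), -388536) = Add(Mul(-213066, Add(Rational(26, 207), -170193)), -388536) = Add(Mul(-213066, Rational(-35229925, 207)), -388536) = Add(Rational(834033244450, 23), -388536) = Rational(834024308122, 23)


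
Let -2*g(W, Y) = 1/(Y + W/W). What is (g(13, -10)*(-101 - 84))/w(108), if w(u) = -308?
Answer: 185/5544 ≈ 0.033369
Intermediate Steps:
g(W, Y) = -1/(2*(1 + Y)) (g(W, Y) = -1/(2*(Y + W/W)) = -1/(2*(Y + 1)) = -1/(2*(1 + Y)))
(g(13, -10)*(-101 - 84))/w(108) = ((-1/(2 + 2*(-10)))*(-101 - 84))/(-308) = (-1/(2 - 20)*(-185))*(-1/308) = (-1/(-18)*(-185))*(-1/308) = (-1*(-1/18)*(-185))*(-1/308) = ((1/18)*(-185))*(-1/308) = -185/18*(-1/308) = 185/5544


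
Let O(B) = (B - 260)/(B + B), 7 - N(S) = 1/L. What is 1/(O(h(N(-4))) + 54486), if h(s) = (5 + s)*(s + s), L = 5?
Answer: 1003/54649147 ≈ 1.8353e-5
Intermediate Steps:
N(S) = 34/5 (N(S) = 7 - 1/5 = 7 - 1*⅕ = 7 - ⅕ = 34/5)
h(s) = 2*s*(5 + s) (h(s) = (5 + s)*(2*s) = 2*s*(5 + s))
O(B) = (-260 + B)/(2*B) (O(B) = (-260 + B)/((2*B)) = (-260 + B)*(1/(2*B)) = (-260 + B)/(2*B))
1/(O(h(N(-4))) + 54486) = 1/((-260 + 2*(34/5)*(5 + 34/5))/(2*((2*(34/5)*(5 + 34/5)))) + 54486) = 1/((-260 + 2*(34/5)*(59/5))/(2*((2*(34/5)*(59/5)))) + 54486) = 1/((-260 + 4012/25)/(2*(4012/25)) + 54486) = 1/((½)*(25/4012)*(-2488/25) + 54486) = 1/(-311/1003 + 54486) = 1/(54649147/1003) = 1003/54649147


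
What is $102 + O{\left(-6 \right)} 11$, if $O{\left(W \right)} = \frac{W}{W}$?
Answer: $113$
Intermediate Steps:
$O{\left(W \right)} = 1$
$102 + O{\left(-6 \right)} 11 = 102 + 1 \cdot 11 = 102 + 11 = 113$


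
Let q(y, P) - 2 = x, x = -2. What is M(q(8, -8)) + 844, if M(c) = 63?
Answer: 907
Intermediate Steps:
q(y, P) = 0 (q(y, P) = 2 - 2 = 0)
M(q(8, -8)) + 844 = 63 + 844 = 907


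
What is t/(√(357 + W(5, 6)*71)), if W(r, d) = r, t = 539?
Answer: 539*√178/356 ≈ 20.200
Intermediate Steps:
t/(√(357 + W(5, 6)*71)) = 539/(√(357 + 5*71)) = 539/(√(357 + 355)) = 539/(√712) = 539/((2*√178)) = 539*(√178/356) = 539*√178/356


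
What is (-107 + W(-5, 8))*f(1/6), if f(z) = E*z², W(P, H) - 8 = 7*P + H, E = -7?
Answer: 49/2 ≈ 24.500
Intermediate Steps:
W(P, H) = 8 + H + 7*P (W(P, H) = 8 + (7*P + H) = 8 + (H + 7*P) = 8 + H + 7*P)
f(z) = -7*z²
(-107 + W(-5, 8))*f(1/6) = (-107 + (8 + 8 + 7*(-5)))*(-7*(1/6)²) = (-107 + (8 + 8 - 35))*(-7*(⅙)²) = (-107 - 19)*(-7*1/36) = -126*(-7/36) = 49/2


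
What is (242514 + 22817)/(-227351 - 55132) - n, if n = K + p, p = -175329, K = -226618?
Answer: 113542929070/282483 ≈ 4.0195e+5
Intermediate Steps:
n = -401947 (n = -226618 - 175329 = -401947)
(242514 + 22817)/(-227351 - 55132) - n = (242514 + 22817)/(-227351 - 55132) - 1*(-401947) = 265331/(-282483) + 401947 = 265331*(-1/282483) + 401947 = -265331/282483 + 401947 = 113542929070/282483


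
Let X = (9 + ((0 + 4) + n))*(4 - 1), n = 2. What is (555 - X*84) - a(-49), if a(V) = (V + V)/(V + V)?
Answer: -3226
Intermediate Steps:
X = 45 (X = (9 + ((0 + 4) + 2))*(4 - 1) = (9 + (4 + 2))*3 = (9 + 6)*3 = 15*3 = 45)
a(V) = 1 (a(V) = (2*V)/((2*V)) = (2*V)*(1/(2*V)) = 1)
(555 - X*84) - a(-49) = (555 - 45*84) - 1*1 = (555 - 1*3780) - 1 = (555 - 3780) - 1 = -3225 - 1 = -3226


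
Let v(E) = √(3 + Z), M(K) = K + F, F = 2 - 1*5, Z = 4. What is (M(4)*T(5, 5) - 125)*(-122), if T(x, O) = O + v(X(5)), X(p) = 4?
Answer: 14640 - 122*√7 ≈ 14317.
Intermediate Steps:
F = -3 (F = 2 - 5 = -3)
M(K) = -3 + K (M(K) = K - 3 = -3 + K)
v(E) = √7 (v(E) = √(3 + 4) = √7)
T(x, O) = O + √7
(M(4)*T(5, 5) - 125)*(-122) = ((-3 + 4)*(5 + √7) - 125)*(-122) = (1*(5 + √7) - 125)*(-122) = ((5 + √7) - 125)*(-122) = (-120 + √7)*(-122) = 14640 - 122*√7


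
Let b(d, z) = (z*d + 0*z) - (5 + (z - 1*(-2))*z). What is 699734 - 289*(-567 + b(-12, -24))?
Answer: 934402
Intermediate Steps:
b(d, z) = -5 + d*z - z*(2 + z) (b(d, z) = (d*z + 0) - (5 + (z + 2)*z) = d*z - (5 + (2 + z)*z) = d*z - (5 + z*(2 + z)) = d*z + (-5 - z*(2 + z)) = -5 + d*z - z*(2 + z))
699734 - 289*(-567 + b(-12, -24)) = 699734 - 289*(-567 + (-5 - 1*(-24)² - 2*(-24) - 12*(-24))) = 699734 - 289*(-567 + (-5 - 1*576 + 48 + 288)) = 699734 - 289*(-567 + (-5 - 576 + 48 + 288)) = 699734 - 289*(-567 - 245) = 699734 - 289*(-812) = 699734 + 234668 = 934402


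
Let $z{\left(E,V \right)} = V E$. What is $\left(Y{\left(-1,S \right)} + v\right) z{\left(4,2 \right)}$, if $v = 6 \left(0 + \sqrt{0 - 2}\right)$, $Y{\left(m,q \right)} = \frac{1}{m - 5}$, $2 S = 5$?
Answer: $- \frac{4}{3} + 48 i \sqrt{2} \approx -1.3333 + 67.882 i$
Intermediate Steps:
$S = \frac{5}{2}$ ($S = \frac{1}{2} \cdot 5 = \frac{5}{2} \approx 2.5$)
$Y{\left(m,q \right)} = \frac{1}{-5 + m}$
$z{\left(E,V \right)} = E V$
$v = 6 i \sqrt{2}$ ($v = 6 \left(0 + \sqrt{-2}\right) = 6 \left(0 + i \sqrt{2}\right) = 6 i \sqrt{2} \approx 8.4853 i$)
$\left(Y{\left(-1,S \right)} + v\right) z{\left(4,2 \right)} = \left(\frac{1}{-5 - 1} + 6 i \sqrt{2}\right) 4 \cdot 2 = \left(\frac{1}{-6} + 6 i \sqrt{2}\right) 8 = \left(- \frac{1}{6} + 6 i \sqrt{2}\right) 8 = - \frac{4}{3} + 48 i \sqrt{2}$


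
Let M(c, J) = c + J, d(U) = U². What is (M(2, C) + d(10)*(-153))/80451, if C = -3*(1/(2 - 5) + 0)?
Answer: -5099/26817 ≈ -0.19014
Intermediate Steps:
C = 1 (C = -3*(1/(-3) + 0) = -3*(-⅓ + 0) = -3*(-⅓) = 1)
M(c, J) = J + c
(M(2, C) + d(10)*(-153))/80451 = ((1 + 2) + 10²*(-153))/80451 = (3 + 100*(-153))*(1/80451) = (3 - 15300)*(1/80451) = -15297*1/80451 = -5099/26817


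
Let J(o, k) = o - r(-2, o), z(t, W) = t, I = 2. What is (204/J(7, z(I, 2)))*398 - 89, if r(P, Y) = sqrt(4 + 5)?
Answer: 20209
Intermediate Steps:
r(P, Y) = 3 (r(P, Y) = sqrt(9) = 3)
J(o, k) = -3 + o (J(o, k) = o - 1*3 = o - 3 = -3 + o)
(204/J(7, z(I, 2)))*398 - 89 = (204/(-3 + 7))*398 - 89 = (204/4)*398 - 89 = (204*(1/4))*398 - 89 = 51*398 - 89 = 20298 - 89 = 20209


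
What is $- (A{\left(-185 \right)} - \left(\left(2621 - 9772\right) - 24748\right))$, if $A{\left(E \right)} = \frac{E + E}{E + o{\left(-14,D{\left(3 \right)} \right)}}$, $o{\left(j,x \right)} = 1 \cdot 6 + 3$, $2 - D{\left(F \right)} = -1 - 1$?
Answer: $- \frac{2807297}{88} \approx -31901.0$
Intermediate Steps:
$D{\left(F \right)} = 4$ ($D{\left(F \right)} = 2 - \left(-1 - 1\right) = 2 - -2 = 2 + 2 = 4$)
$o{\left(j,x \right)} = 9$ ($o{\left(j,x \right)} = 6 + 3 = 9$)
$A{\left(E \right)} = \frac{2 E}{9 + E}$ ($A{\left(E \right)} = \frac{E + E}{E + 9} = \frac{2 E}{9 + E}$)
$- (A{\left(-185 \right)} - \left(\left(2621 - 9772\right) - 24748\right)) = - (2 \left(-185\right) \frac{1}{9 - 185} - \left(\left(2621 - 9772\right) - 24748\right)) = - (2 \left(-185\right) \frac{1}{-176} - \left(-7151 - 24748\right)) = - (2 \left(-185\right) \left(- \frac{1}{176}\right) - -31899) = - (\frac{185}{88} + 31899) = \left(-1\right) \frac{2807297}{88} = - \frac{2807297}{88}$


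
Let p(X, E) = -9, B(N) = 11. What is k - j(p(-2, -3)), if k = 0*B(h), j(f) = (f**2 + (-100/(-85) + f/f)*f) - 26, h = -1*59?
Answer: -602/17 ≈ -35.412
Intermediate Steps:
h = -59
j(f) = -26 + f**2 + 37*f/17 (j(f) = (f**2 + (-100*(-1/85) + 1)*f) - 26 = (f**2 + (20/17 + 1)*f) - 26 = (f**2 + 37*f/17) - 26 = -26 + f**2 + 37*f/17)
k = 0 (k = 0*11 = 0)
k - j(p(-2, -3)) = 0 - (-26 + (-9)**2 + (37/17)*(-9)) = 0 - (-26 + 81 - 333/17) = 0 - 1*602/17 = 0 - 602/17 = -602/17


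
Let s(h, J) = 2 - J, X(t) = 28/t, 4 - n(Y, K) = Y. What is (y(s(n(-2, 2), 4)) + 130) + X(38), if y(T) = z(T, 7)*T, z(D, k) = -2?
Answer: 2560/19 ≈ 134.74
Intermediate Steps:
n(Y, K) = 4 - Y
y(T) = -2*T
(y(s(n(-2, 2), 4)) + 130) + X(38) = (-2*(2 - 1*4) + 130) + 28/38 = (-2*(2 - 4) + 130) + 28*(1/38) = (-2*(-2) + 130) + 14/19 = (4 + 130) + 14/19 = 134 + 14/19 = 2560/19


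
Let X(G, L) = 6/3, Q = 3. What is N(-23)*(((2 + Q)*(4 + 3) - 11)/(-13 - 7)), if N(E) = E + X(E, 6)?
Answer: 126/5 ≈ 25.200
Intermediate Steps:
X(G, L) = 2 (X(G, L) = 6*(1/3) = 2)
N(E) = 2 + E (N(E) = E + 2 = 2 + E)
N(-23)*(((2 + Q)*(4 + 3) - 11)/(-13 - 7)) = (2 - 23)*(((2 + 3)*(4 + 3) - 11)/(-13 - 7)) = -21*(5*7 - 11)/(-20) = -21*(35 - 11)*(-1)/20 = -504*(-1)/20 = -21*(-6/5) = 126/5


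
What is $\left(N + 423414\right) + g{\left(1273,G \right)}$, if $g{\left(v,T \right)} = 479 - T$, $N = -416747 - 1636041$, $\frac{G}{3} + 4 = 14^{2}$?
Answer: $-1629471$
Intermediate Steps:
$G = 576$ ($G = -12 + 3 \cdot 14^{2} = -12 + 3 \cdot 196 = -12 + 588 = 576$)
$N = -2052788$
$\left(N + 423414\right) + g{\left(1273,G \right)} = \left(-2052788 + 423414\right) + \left(479 - 576\right) = -1629374 + \left(479 - 576\right) = -1629374 - 97 = -1629471$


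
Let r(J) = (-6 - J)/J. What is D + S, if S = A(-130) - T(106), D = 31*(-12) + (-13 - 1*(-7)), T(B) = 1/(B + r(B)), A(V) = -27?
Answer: -2252663/5562 ≈ -405.01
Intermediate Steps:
r(J) = (-6 - J)/J
T(B) = 1/(B + (-6 - B)/B)
D = -378 (D = -372 + (-13 + 7) = -372 - 6 = -378)
S = -150227/5562 (S = -27 - 106/(-6 + 106² - 1*106) = -27 - 106/(-6 + 11236 - 106) = -27 - 106/11124 = -27 - 1*53/5562 = -27 - 53/5562 = -150227/5562 ≈ -27.010)
D + S = -378 - 150227/5562 = -2252663/5562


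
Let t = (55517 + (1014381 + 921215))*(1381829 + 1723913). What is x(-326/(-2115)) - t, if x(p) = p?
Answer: -13078913117838964/2115 ≈ -6.1839e+12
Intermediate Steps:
t = 6183883270846 (t = (55517 + 1935596)*3105742 = 1991113*3105742 = 6183883270846)
x(-326/(-2115)) - t = -326/(-2115) - 1*6183883270846 = -326*(-1/2115) - 6183883270846 = 326/2115 - 6183883270846 = -13078913117838964/2115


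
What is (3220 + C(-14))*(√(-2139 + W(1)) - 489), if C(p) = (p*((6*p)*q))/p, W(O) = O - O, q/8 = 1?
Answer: -1245972 + 2548*I*√2139 ≈ -1.246e+6 + 1.1784e+5*I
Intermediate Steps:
q = 8 (q = 8*1 = 8)
W(O) = 0
C(p) = 48*p (C(p) = (p*((6*p)*8))/p = (p*(48*p))/p = (48*p²)/p = 48*p)
(3220 + C(-14))*(√(-2139 + W(1)) - 489) = (3220 + 48*(-14))*(√(-2139 + 0) - 489) = (3220 - 672)*(√(-2139) - 489) = 2548*(I*√2139 - 489) = 2548*(-489 + I*√2139) = -1245972 + 2548*I*√2139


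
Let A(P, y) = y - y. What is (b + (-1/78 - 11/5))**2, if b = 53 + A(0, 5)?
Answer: 392317249/152100 ≈ 2579.3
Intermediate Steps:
A(P, y) = 0
b = 53 (b = 53 + 0 = 53)
(b + (-1/78 - 11/5))**2 = (53 + (-1/78 - 11/5))**2 = (53 - 863/390)**2 = (19807/390)**2 = 392317249/152100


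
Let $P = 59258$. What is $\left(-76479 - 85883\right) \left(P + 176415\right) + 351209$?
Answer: $-38263988417$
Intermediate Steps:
$\left(-76479 - 85883\right) \left(P + 176415\right) + 351209 = \left(-76479 - 85883\right) \left(59258 + 176415\right) + 351209 = \left(-162362\right) 235673 + 351209 = -38264339626 + 351209 = -38263988417$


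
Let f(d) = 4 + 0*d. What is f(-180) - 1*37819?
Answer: -37815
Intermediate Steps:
f(d) = 4 (f(d) = 4 + 0 = 4)
f(-180) - 1*37819 = 4 - 1*37819 = 4 - 37819 = -37815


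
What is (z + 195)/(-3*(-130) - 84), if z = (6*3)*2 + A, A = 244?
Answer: 475/306 ≈ 1.5523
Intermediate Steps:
z = 280 (z = (6*3)*2 + 244 = 18*2 + 244 = 36 + 244 = 280)
(z + 195)/(-3*(-130) - 84) = (280 + 195)/(-3*(-130) - 84) = 475/(390 - 84) = 475/306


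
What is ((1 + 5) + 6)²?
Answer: 144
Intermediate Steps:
((1 + 5) + 6)² = (6 + 6)² = 12² = 144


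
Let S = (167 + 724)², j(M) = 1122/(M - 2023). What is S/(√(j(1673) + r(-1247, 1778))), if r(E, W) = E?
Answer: -3969405*I*√1531502/218786 ≈ -22453.0*I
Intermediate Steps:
j(M) = 1122/(-2023 + M)
S = 793881 (S = 891² = 793881)
S/(√(j(1673) + r(-1247, 1778))) = 793881/(√(1122/(-2023 + 1673) - 1247)) = 793881/(√(1122/(-350) - 1247)) = 793881/(√(1122*(-1/350) - 1247)) = 793881/(√(-561/175 - 1247)) = 793881/(√(-218786/175)) = 793881/((I*√1531502/35)) = 793881*(-5*I*√1531502/218786) = -3969405*I*√1531502/218786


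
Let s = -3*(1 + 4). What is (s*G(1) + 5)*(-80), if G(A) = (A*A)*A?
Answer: 800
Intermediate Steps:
s = -15 (s = -3*5 = -15)
G(A) = A³ (G(A) = A²*A = A³)
(s*G(1) + 5)*(-80) = (-15*1³ + 5)*(-80) = (-15*1 + 5)*(-80) = (-15 + 5)*(-80) = -10*(-80) = 800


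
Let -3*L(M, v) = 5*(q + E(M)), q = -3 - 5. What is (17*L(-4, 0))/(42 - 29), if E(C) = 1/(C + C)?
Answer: 425/24 ≈ 17.708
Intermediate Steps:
E(C) = 1/(2*C)
q = -8
L(M, v) = 40/3 - 5/(6*M) (L(M, v) = -5*(-8 + 1/(2*M))/3 = -(-40 + 5/(2*M))/3 = 40/3 - 5/(6*M))
(17*L(-4, 0))/(42 - 29) = (17*((⅚)*(-1 + 16*(-4))/(-4)))/(42 - 29) = (17*((⅚)*(-¼)*(-1 - 64)))/13 = (17*((⅚)*(-¼)*(-65)))*(1/13) = (17*(325/24))*(1/13) = (5525/24)*(1/13) = 425/24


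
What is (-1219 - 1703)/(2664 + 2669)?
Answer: -2922/5333 ≈ -0.54791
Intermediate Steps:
(-1219 - 1703)/(2664 + 2669) = -2922/5333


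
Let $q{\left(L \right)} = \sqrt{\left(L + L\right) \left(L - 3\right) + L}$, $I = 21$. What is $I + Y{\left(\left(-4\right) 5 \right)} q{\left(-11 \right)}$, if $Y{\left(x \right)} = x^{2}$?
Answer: $21 + 1200 \sqrt{33} \approx 6914.5$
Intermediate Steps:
$q{\left(L \right)} = \sqrt{L + 2 L \left(-3 + L\right)}$ ($q{\left(L \right)} = \sqrt{2 L \left(-3 + L\right) + L} = \sqrt{L + 2 L \left(-3 + L\right)}$)
$I + Y{\left(\left(-4\right) 5 \right)} q{\left(-11 \right)} = 21 + \left(\left(-4\right) 5\right)^{2} \sqrt{- 11 \left(-5 + 2 \left(-11\right)\right)} = 21 + \left(-20\right)^{2} \sqrt{- 11 \left(-5 - 22\right)} = 21 + 400 \sqrt{\left(-11\right) \left(-27\right)} = 21 + 400 \sqrt{297} = 21 + 400 \cdot 3 \sqrt{33} = 21 + 1200 \sqrt{33}$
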